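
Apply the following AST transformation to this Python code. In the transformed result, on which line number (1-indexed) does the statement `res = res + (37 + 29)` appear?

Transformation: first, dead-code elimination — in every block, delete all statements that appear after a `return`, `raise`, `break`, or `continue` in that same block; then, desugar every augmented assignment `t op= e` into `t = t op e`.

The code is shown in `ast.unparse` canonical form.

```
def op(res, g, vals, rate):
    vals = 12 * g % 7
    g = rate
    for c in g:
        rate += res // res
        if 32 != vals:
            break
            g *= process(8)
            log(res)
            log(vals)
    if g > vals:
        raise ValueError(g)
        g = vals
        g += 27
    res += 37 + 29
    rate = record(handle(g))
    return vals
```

10

Transformed code:
def op(res, g, vals, rate):
    vals = 12 * g % 7
    g = rate
    for c in g:
        rate = rate + res // res
        if 32 != vals:
            break
    if g > vals:
        raise ValueError(g)
    res = res + (37 + 29)
    rate = record(handle(g))
    return vals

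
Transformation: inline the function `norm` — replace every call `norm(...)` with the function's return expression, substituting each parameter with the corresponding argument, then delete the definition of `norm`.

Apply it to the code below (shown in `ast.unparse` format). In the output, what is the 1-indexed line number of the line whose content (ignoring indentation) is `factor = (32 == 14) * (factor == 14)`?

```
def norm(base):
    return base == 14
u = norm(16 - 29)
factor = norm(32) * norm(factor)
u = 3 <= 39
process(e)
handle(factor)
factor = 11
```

2

Transformed code:
u = 16 - 29 == 14
factor = (32 == 14) * (factor == 14)
u = 3 <= 39
process(e)
handle(factor)
factor = 11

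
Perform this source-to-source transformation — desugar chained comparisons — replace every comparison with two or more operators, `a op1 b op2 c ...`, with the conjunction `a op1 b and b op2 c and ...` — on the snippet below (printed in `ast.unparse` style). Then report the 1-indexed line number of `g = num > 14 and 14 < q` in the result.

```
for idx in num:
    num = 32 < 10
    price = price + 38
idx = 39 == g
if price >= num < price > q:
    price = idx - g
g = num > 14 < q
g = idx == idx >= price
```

7

Transformed code:
for idx in num:
    num = 32 < 10
    price = price + 38
idx = 39 == g
if price >= num and num < price and (price > q):
    price = idx - g
g = num > 14 and 14 < q
g = idx == idx and idx >= price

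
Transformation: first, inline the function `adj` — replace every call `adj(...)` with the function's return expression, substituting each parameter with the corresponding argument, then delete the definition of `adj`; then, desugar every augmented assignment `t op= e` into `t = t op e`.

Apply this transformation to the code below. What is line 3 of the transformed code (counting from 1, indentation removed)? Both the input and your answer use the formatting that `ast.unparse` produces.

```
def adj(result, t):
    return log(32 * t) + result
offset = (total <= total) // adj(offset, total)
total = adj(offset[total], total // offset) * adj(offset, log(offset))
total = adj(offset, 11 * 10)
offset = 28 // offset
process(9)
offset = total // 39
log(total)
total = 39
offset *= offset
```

Transformed code:
offset = (total <= total) // (log(32 * total) + offset)
total = (log(32 * (total // offset)) + offset[total]) * (log(32 * log(offset)) + offset)
total = log(32 * (11 * 10)) + offset
offset = 28 // offset
process(9)
offset = total // 39
log(total)
total = 39
offset = offset * offset

total = log(32 * (11 * 10)) + offset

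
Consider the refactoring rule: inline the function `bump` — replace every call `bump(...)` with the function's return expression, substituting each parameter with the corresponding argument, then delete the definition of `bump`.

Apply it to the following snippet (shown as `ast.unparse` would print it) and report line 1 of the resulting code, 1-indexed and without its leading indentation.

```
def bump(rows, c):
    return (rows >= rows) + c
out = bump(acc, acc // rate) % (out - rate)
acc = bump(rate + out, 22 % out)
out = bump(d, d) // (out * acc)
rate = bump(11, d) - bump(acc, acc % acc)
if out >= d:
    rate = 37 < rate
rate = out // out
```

out = ((acc >= acc) + acc // rate) % (out - rate)

Transformed code:
out = ((acc >= acc) + acc // rate) % (out - rate)
acc = (rate + out >= rate + out) + 22 % out
out = ((d >= d) + d) // (out * acc)
rate = (11 >= 11) + d - ((acc >= acc) + acc % acc)
if out >= d:
    rate = 37 < rate
rate = out // out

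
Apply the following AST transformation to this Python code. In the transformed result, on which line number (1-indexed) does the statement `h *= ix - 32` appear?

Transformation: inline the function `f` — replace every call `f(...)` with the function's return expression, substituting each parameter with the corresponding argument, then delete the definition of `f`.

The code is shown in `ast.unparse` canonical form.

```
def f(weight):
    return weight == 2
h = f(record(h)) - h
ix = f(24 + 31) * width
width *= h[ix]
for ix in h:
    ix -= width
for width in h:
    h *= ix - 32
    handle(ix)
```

7

Transformed code:
h = (record(h) == 2) - h
ix = (24 + 31 == 2) * width
width *= h[ix]
for ix in h:
    ix -= width
for width in h:
    h *= ix - 32
    handle(ix)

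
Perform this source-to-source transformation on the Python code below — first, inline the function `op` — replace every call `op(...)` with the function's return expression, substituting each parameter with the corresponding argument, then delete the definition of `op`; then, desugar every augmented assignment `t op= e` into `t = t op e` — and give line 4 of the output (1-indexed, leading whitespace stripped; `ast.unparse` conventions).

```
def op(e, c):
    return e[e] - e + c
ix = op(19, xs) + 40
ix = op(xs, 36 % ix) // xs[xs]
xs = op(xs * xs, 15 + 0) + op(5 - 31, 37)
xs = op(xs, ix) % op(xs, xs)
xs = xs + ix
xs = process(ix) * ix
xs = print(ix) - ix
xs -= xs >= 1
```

Transformed code:
ix = 19[19] - 19 + xs + 40
ix = (xs[xs] - xs + 36 % ix) // xs[xs]
xs = (xs * xs)[xs * xs] - xs * xs + (15 + 0) + ((5 - 31)[5 - 31] - (5 - 31) + 37)
xs = (xs[xs] - xs + ix) % (xs[xs] - xs + xs)
xs = xs + ix
xs = process(ix) * ix
xs = print(ix) - ix
xs = xs - (xs >= 1)

xs = (xs[xs] - xs + ix) % (xs[xs] - xs + xs)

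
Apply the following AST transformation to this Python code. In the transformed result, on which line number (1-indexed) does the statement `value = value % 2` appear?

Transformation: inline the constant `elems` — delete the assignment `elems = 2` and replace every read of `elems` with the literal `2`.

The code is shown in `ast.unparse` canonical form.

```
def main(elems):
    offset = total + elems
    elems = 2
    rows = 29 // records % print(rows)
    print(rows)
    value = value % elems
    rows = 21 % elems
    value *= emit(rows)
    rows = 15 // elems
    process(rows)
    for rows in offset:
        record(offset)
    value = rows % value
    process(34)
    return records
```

5

Transformed code:
def main(elems):
    offset = total + 2
    rows = 29 // records % print(rows)
    print(rows)
    value = value % 2
    rows = 21 % 2
    value *= emit(rows)
    rows = 15 // 2
    process(rows)
    for rows in offset:
        record(offset)
    value = rows % value
    process(34)
    return records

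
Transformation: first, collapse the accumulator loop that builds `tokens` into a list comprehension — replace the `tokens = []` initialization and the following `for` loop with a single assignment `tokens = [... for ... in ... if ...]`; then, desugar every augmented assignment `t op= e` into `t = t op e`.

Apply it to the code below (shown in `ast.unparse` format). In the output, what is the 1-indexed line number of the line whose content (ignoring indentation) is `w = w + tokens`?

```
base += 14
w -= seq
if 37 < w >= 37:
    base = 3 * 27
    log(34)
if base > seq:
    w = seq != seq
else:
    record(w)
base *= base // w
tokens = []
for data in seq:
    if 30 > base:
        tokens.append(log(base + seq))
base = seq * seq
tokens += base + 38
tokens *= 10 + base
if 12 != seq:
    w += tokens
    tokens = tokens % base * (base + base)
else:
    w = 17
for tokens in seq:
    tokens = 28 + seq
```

16

Transformed code:
base = base + 14
w = w - seq
if 37 < w >= 37:
    base = 3 * 27
    log(34)
if base > seq:
    w = seq != seq
else:
    record(w)
base = base * (base // w)
tokens = [log(base + seq) for data in seq if 30 > base]
base = seq * seq
tokens = tokens + (base + 38)
tokens = tokens * (10 + base)
if 12 != seq:
    w = w + tokens
    tokens = tokens % base * (base + base)
else:
    w = 17
for tokens in seq:
    tokens = 28 + seq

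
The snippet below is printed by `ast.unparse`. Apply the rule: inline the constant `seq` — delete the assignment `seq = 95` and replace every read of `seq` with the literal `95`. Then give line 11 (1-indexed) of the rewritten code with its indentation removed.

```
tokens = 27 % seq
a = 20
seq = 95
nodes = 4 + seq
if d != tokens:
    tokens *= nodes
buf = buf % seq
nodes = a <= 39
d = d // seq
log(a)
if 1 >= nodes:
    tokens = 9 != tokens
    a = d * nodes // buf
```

Transformed code:
tokens = 27 % 95
a = 20
nodes = 4 + 95
if d != tokens:
    tokens *= nodes
buf = buf % 95
nodes = a <= 39
d = d // 95
log(a)
if 1 >= nodes:
    tokens = 9 != tokens
    a = d * nodes // buf

tokens = 9 != tokens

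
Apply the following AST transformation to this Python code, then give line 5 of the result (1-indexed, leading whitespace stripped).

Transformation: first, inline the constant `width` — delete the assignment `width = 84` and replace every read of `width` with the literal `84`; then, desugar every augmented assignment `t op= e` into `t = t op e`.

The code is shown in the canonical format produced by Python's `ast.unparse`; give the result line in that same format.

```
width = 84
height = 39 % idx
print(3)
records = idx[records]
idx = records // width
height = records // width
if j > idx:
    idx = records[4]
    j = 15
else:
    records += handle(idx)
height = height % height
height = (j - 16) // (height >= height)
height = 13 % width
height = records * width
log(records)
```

height = records // 84

Transformed code:
height = 39 % idx
print(3)
records = idx[records]
idx = records // 84
height = records // 84
if j > idx:
    idx = records[4]
    j = 15
else:
    records = records + handle(idx)
height = height % height
height = (j - 16) // (height >= height)
height = 13 % 84
height = records * 84
log(records)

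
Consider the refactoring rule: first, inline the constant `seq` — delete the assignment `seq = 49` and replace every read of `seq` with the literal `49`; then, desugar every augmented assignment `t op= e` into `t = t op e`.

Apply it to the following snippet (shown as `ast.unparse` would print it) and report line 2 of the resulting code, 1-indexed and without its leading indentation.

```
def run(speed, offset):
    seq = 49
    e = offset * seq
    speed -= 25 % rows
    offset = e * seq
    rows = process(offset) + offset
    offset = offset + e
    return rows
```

e = offset * 49

Transformed code:
def run(speed, offset):
    e = offset * 49
    speed = speed - 25 % rows
    offset = e * 49
    rows = process(offset) + offset
    offset = offset + e
    return rows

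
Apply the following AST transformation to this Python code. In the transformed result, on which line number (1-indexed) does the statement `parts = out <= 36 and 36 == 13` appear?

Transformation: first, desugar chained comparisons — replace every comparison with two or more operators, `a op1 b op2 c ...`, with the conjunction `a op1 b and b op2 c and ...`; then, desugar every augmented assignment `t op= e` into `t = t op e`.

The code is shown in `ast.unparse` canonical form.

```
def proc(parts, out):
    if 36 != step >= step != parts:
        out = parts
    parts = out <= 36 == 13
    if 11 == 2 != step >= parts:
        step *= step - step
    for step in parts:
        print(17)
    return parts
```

Transformed code:
def proc(parts, out):
    if 36 != step and step >= step and (step != parts):
        out = parts
    parts = out <= 36 and 36 == 13
    if 11 == 2 and 2 != step and (step >= parts):
        step = step * (step - step)
    for step in parts:
        print(17)
    return parts

4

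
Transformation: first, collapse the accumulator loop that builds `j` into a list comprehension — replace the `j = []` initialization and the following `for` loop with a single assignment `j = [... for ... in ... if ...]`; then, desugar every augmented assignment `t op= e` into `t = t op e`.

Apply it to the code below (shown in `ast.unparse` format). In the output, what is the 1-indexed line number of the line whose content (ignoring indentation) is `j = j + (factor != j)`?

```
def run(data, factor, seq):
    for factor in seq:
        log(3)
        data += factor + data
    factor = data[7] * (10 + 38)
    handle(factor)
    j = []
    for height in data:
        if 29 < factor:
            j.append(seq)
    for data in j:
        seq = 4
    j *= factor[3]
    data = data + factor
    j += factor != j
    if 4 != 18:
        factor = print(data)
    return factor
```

Transformed code:
def run(data, factor, seq):
    for factor in seq:
        log(3)
        data = data + (factor + data)
    factor = data[7] * (10 + 38)
    handle(factor)
    j = [seq for height in data if 29 < factor]
    for data in j:
        seq = 4
    j = j * factor[3]
    data = data + factor
    j = j + (factor != j)
    if 4 != 18:
        factor = print(data)
    return factor

12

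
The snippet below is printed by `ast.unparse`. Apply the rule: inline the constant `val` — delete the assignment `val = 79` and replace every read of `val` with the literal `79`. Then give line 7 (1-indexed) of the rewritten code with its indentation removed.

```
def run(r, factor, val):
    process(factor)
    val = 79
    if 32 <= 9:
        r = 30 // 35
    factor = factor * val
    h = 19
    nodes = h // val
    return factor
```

nodes = h // 79

Transformed code:
def run(r, factor, val):
    process(factor)
    if 32 <= 9:
        r = 30 // 35
    factor = factor * 79
    h = 19
    nodes = h // 79
    return factor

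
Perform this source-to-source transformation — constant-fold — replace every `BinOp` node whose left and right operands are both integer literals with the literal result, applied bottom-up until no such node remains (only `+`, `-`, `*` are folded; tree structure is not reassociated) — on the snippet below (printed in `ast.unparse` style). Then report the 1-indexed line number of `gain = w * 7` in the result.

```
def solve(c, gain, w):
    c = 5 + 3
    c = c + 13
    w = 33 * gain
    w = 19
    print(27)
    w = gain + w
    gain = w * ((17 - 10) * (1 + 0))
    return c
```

8

Transformed code:
def solve(c, gain, w):
    c = 8
    c = c + 13
    w = 33 * gain
    w = 19
    print(27)
    w = gain + w
    gain = w * 7
    return c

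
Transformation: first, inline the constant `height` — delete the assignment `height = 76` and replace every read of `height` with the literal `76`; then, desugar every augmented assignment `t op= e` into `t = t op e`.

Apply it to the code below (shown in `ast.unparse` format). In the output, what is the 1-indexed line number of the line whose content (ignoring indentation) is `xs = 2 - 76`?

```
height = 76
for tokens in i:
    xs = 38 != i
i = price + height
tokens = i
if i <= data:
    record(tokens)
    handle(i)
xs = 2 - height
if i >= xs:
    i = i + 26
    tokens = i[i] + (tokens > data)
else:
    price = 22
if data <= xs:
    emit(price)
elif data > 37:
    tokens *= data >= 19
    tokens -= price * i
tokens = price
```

Transformed code:
for tokens in i:
    xs = 38 != i
i = price + 76
tokens = i
if i <= data:
    record(tokens)
    handle(i)
xs = 2 - 76
if i >= xs:
    i = i + 26
    tokens = i[i] + (tokens > data)
else:
    price = 22
if data <= xs:
    emit(price)
elif data > 37:
    tokens = tokens * (data >= 19)
    tokens = tokens - price * i
tokens = price

8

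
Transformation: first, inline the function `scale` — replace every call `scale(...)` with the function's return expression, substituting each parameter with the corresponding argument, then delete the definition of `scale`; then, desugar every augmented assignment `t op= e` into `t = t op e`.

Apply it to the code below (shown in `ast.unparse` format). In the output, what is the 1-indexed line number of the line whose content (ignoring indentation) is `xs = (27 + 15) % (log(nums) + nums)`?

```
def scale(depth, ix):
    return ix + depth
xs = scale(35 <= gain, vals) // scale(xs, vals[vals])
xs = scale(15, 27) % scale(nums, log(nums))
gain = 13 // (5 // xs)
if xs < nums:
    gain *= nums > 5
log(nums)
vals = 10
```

2

Transformed code:
xs = (vals + (35 <= gain)) // (vals[vals] + xs)
xs = (27 + 15) % (log(nums) + nums)
gain = 13 // (5 // xs)
if xs < nums:
    gain = gain * (nums > 5)
log(nums)
vals = 10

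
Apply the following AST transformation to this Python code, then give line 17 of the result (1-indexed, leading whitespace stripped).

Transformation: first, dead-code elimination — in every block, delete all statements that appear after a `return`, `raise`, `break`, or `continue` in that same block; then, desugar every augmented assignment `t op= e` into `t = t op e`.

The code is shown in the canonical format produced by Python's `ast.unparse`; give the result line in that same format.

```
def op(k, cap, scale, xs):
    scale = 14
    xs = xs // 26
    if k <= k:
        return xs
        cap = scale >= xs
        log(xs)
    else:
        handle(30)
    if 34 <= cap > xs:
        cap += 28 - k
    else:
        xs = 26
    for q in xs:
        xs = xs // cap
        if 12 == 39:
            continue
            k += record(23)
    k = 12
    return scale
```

Transformed code:
def op(k, cap, scale, xs):
    scale = 14
    xs = xs // 26
    if k <= k:
        return xs
    else:
        handle(30)
    if 34 <= cap > xs:
        cap = cap + (28 - k)
    else:
        xs = 26
    for q in xs:
        xs = xs // cap
        if 12 == 39:
            continue
    k = 12
    return scale

return scale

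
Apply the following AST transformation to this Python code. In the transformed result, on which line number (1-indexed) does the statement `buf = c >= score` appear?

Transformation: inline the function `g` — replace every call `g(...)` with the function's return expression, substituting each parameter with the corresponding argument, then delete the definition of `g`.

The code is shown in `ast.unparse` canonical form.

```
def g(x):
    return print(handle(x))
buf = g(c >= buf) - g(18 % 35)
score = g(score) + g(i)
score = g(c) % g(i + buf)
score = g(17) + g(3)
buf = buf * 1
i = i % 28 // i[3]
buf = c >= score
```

7

Transformed code:
buf = print(handle(c >= buf)) - print(handle(18 % 35))
score = print(handle(score)) + print(handle(i))
score = print(handle(c)) % print(handle(i + buf))
score = print(handle(17)) + print(handle(3))
buf = buf * 1
i = i % 28 // i[3]
buf = c >= score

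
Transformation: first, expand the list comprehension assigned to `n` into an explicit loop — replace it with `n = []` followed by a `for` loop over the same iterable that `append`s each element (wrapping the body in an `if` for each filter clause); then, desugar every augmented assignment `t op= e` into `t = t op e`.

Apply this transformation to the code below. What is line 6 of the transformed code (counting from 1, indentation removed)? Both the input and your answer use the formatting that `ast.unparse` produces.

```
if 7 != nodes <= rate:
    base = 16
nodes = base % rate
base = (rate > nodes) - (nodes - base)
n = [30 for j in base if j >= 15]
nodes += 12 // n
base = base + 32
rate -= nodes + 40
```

for j in base:

Transformed code:
if 7 != nodes <= rate:
    base = 16
nodes = base % rate
base = (rate > nodes) - (nodes - base)
n = []
for j in base:
    if j >= 15:
        n.append(30)
nodes = nodes + 12 // n
base = base + 32
rate = rate - (nodes + 40)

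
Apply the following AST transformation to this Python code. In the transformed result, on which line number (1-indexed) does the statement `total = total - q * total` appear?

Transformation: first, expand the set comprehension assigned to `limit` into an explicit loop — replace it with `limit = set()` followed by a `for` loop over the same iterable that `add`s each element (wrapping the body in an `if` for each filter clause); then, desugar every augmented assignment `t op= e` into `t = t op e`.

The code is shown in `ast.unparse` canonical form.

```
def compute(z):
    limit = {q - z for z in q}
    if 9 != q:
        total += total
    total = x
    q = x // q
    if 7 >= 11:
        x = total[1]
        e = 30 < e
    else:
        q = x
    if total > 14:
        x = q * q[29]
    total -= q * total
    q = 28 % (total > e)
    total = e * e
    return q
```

Transformed code:
def compute(z):
    limit = set()
    for z in q:
        limit.add(q - z)
    if 9 != q:
        total = total + total
    total = x
    q = x // q
    if 7 >= 11:
        x = total[1]
        e = 30 < e
    else:
        q = x
    if total > 14:
        x = q * q[29]
    total = total - q * total
    q = 28 % (total > e)
    total = e * e
    return q

16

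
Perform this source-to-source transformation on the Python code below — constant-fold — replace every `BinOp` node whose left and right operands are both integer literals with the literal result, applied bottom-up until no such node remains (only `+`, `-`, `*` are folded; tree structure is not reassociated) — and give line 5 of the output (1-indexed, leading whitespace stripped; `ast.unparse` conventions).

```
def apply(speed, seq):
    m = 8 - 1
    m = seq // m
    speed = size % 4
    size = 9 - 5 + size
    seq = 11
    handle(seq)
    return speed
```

Transformed code:
def apply(speed, seq):
    m = 7
    m = seq // m
    speed = size % 4
    size = 4 + size
    seq = 11
    handle(seq)
    return speed

size = 4 + size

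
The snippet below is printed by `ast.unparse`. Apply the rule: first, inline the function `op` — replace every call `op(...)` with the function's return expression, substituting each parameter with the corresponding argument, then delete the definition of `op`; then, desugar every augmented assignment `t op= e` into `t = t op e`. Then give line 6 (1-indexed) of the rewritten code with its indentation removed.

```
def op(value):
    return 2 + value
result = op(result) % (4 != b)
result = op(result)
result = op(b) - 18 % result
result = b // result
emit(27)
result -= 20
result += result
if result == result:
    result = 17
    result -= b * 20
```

Transformed code:
result = (2 + result) % (4 != b)
result = 2 + result
result = 2 + b - 18 % result
result = b // result
emit(27)
result = result - 20
result = result + result
if result == result:
    result = 17
    result = result - b * 20

result = result - 20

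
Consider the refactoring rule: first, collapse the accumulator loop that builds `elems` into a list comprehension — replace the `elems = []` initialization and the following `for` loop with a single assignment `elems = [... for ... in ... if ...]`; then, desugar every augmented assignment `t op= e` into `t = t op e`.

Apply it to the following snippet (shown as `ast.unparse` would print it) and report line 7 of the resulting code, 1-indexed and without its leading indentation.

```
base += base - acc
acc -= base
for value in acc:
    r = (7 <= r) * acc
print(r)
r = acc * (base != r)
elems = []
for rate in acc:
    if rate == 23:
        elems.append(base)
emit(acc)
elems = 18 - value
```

Transformed code:
base = base + (base - acc)
acc = acc - base
for value in acc:
    r = (7 <= r) * acc
print(r)
r = acc * (base != r)
elems = [base for rate in acc if rate == 23]
emit(acc)
elems = 18 - value

elems = [base for rate in acc if rate == 23]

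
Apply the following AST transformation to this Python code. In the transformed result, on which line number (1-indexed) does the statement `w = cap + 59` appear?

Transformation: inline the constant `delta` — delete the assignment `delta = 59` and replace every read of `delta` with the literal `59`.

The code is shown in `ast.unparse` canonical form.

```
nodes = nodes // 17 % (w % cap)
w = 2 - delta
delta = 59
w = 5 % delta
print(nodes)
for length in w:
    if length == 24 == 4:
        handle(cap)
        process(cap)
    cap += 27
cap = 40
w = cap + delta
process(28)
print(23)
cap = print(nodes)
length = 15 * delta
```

Transformed code:
nodes = nodes // 17 % (w % cap)
w = 2 - 59
w = 5 % 59
print(nodes)
for length in w:
    if length == 24 == 4:
        handle(cap)
        process(cap)
    cap += 27
cap = 40
w = cap + 59
process(28)
print(23)
cap = print(nodes)
length = 15 * 59

11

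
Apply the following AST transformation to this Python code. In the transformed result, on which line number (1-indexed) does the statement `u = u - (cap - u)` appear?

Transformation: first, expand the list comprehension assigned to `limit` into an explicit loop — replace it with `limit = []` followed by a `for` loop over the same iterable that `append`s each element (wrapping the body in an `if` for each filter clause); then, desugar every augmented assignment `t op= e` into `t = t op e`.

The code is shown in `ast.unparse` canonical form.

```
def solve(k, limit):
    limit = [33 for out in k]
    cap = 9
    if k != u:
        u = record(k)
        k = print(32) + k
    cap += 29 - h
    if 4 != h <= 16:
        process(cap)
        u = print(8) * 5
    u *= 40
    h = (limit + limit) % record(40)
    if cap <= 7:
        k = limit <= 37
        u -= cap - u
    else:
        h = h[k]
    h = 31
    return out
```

17

Transformed code:
def solve(k, limit):
    limit = []
    for out in k:
        limit.append(33)
    cap = 9
    if k != u:
        u = record(k)
        k = print(32) + k
    cap = cap + (29 - h)
    if 4 != h <= 16:
        process(cap)
        u = print(8) * 5
    u = u * 40
    h = (limit + limit) % record(40)
    if cap <= 7:
        k = limit <= 37
        u = u - (cap - u)
    else:
        h = h[k]
    h = 31
    return out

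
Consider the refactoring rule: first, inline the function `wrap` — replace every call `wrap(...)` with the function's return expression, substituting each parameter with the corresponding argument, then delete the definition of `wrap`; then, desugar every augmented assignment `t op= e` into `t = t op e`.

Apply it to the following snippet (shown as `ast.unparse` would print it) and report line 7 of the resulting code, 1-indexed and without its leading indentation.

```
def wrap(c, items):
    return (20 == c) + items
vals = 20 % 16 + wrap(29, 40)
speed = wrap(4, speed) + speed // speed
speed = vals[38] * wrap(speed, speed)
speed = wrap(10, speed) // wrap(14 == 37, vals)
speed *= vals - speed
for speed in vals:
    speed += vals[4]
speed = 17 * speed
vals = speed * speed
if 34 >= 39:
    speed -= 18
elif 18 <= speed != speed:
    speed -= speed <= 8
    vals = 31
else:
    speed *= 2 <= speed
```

Transformed code:
vals = 20 % 16 + ((20 == 29) + 40)
speed = (20 == 4) + speed + speed // speed
speed = vals[38] * ((20 == speed) + speed)
speed = ((20 == 10) + speed) // ((20 == (14 == 37)) + vals)
speed = speed * (vals - speed)
for speed in vals:
    speed = speed + vals[4]
speed = 17 * speed
vals = speed * speed
if 34 >= 39:
    speed = speed - 18
elif 18 <= speed != speed:
    speed = speed - (speed <= 8)
    vals = 31
else:
    speed = speed * (2 <= speed)

speed = speed + vals[4]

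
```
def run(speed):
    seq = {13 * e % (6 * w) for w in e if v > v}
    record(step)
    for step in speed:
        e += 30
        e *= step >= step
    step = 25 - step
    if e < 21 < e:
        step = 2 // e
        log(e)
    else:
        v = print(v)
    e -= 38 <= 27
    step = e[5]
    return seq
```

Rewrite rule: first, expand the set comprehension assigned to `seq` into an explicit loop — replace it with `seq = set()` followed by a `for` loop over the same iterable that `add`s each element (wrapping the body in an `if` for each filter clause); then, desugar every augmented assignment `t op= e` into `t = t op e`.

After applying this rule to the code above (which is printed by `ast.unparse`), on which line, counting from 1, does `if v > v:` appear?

4

Transformed code:
def run(speed):
    seq = set()
    for w in e:
        if v > v:
            seq.add(13 * e % (6 * w))
    record(step)
    for step in speed:
        e = e + 30
        e = e * (step >= step)
    step = 25 - step
    if e < 21 < e:
        step = 2 // e
        log(e)
    else:
        v = print(v)
    e = e - (38 <= 27)
    step = e[5]
    return seq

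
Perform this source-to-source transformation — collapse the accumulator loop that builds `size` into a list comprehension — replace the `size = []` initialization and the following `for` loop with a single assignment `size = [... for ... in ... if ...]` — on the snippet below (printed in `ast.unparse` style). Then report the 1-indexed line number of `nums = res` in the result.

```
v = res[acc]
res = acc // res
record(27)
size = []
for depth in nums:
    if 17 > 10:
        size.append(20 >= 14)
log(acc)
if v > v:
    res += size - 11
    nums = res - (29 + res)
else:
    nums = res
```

10

Transformed code:
v = res[acc]
res = acc // res
record(27)
size = [20 >= 14 for depth in nums if 17 > 10]
log(acc)
if v > v:
    res += size - 11
    nums = res - (29 + res)
else:
    nums = res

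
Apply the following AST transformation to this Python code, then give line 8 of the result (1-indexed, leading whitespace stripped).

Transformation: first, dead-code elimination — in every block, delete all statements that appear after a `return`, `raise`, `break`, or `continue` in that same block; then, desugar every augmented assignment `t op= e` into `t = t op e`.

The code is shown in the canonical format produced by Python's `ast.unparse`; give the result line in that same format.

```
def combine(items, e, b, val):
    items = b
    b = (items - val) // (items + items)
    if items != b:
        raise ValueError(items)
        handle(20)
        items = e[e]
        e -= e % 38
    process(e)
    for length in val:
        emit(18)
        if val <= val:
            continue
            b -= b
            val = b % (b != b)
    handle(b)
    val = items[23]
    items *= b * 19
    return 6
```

Transformed code:
def combine(items, e, b, val):
    items = b
    b = (items - val) // (items + items)
    if items != b:
        raise ValueError(items)
    process(e)
    for length in val:
        emit(18)
        if val <= val:
            continue
    handle(b)
    val = items[23]
    items = items * (b * 19)
    return 6

emit(18)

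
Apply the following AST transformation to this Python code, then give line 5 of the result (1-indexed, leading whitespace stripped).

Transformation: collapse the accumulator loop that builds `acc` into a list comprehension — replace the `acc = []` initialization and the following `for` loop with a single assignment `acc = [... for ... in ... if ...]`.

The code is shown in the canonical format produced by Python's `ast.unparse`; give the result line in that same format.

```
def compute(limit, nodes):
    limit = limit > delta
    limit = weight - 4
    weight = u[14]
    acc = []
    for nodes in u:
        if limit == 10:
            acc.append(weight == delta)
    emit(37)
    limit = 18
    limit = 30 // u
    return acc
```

Transformed code:
def compute(limit, nodes):
    limit = limit > delta
    limit = weight - 4
    weight = u[14]
    acc = [weight == delta for nodes in u if limit == 10]
    emit(37)
    limit = 18
    limit = 30 // u
    return acc

acc = [weight == delta for nodes in u if limit == 10]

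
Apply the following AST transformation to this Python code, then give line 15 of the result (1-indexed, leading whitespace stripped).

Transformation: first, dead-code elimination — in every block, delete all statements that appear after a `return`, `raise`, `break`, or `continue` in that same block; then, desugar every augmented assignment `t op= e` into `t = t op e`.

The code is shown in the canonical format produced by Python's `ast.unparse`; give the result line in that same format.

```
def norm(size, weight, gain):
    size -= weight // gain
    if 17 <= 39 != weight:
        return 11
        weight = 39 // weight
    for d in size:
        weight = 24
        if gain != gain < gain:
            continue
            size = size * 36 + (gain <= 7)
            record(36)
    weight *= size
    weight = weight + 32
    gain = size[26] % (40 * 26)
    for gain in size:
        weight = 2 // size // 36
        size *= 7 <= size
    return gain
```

Transformed code:
def norm(size, weight, gain):
    size = size - weight // gain
    if 17 <= 39 != weight:
        return 11
    for d in size:
        weight = 24
        if gain != gain < gain:
            continue
    weight = weight * size
    weight = weight + 32
    gain = size[26] % (40 * 26)
    for gain in size:
        weight = 2 // size // 36
        size = size * (7 <= size)
    return gain

return gain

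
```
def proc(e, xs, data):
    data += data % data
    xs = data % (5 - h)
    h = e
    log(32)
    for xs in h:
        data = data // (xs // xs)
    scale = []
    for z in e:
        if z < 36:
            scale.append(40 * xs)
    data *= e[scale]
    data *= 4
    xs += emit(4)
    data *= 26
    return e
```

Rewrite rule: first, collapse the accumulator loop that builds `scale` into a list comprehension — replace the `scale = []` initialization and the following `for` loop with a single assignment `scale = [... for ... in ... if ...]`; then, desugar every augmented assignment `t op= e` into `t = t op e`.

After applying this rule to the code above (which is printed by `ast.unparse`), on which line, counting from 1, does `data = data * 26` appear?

Transformed code:
def proc(e, xs, data):
    data = data + data % data
    xs = data % (5 - h)
    h = e
    log(32)
    for xs in h:
        data = data // (xs // xs)
    scale = [40 * xs for z in e if z < 36]
    data = data * e[scale]
    data = data * 4
    xs = xs + emit(4)
    data = data * 26
    return e

12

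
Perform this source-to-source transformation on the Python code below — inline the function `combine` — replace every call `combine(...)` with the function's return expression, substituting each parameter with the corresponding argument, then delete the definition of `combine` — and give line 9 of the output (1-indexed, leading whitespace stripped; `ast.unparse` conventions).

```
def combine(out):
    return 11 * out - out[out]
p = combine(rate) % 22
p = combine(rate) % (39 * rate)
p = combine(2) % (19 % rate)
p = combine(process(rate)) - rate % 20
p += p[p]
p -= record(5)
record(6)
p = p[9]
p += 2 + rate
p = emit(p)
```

p += 2 + rate

Transformed code:
p = (11 * rate - rate[rate]) % 22
p = (11 * rate - rate[rate]) % (39 * rate)
p = (11 * 2 - 2[2]) % (19 % rate)
p = 11 * process(rate) - process(rate)[process(rate)] - rate % 20
p += p[p]
p -= record(5)
record(6)
p = p[9]
p += 2 + rate
p = emit(p)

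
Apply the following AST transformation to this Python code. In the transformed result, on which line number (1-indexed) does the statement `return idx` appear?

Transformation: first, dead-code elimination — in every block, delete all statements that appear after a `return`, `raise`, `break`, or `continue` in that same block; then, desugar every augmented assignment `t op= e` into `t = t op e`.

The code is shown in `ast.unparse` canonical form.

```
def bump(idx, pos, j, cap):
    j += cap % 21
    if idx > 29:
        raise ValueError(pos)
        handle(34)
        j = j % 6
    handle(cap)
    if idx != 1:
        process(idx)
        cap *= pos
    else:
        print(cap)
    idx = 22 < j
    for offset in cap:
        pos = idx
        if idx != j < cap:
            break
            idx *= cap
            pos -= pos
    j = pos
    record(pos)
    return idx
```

18

Transformed code:
def bump(idx, pos, j, cap):
    j = j + cap % 21
    if idx > 29:
        raise ValueError(pos)
    handle(cap)
    if idx != 1:
        process(idx)
        cap = cap * pos
    else:
        print(cap)
    idx = 22 < j
    for offset in cap:
        pos = idx
        if idx != j < cap:
            break
    j = pos
    record(pos)
    return idx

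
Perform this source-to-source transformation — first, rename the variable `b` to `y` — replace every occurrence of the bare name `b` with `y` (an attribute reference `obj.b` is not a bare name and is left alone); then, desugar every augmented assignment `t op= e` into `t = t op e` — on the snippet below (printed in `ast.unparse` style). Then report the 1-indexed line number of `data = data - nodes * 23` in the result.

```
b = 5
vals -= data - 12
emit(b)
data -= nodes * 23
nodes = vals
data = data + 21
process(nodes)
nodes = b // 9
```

4

Transformed code:
y = 5
vals = vals - (data - 12)
emit(y)
data = data - nodes * 23
nodes = vals
data = data + 21
process(nodes)
nodes = y // 9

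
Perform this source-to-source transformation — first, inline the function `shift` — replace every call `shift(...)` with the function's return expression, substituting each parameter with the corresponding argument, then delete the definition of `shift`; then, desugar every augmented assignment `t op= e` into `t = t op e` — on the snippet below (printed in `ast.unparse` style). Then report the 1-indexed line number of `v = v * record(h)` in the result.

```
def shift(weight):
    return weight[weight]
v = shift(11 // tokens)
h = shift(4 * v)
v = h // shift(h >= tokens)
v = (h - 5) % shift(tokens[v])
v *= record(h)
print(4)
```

5

Transformed code:
v = (11 // tokens)[11 // tokens]
h = (4 * v)[4 * v]
v = h // (h >= tokens)[h >= tokens]
v = (h - 5) % tokens[v][tokens[v]]
v = v * record(h)
print(4)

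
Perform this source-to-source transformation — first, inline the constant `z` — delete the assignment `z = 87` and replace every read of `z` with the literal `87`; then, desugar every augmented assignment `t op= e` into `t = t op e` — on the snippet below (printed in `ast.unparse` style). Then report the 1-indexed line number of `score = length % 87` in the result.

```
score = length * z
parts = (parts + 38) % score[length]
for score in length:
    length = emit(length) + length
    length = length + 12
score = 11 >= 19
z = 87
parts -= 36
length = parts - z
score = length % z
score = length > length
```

Transformed code:
score = length * 87
parts = (parts + 38) % score[length]
for score in length:
    length = emit(length) + length
    length = length + 12
score = 11 >= 19
parts = parts - 36
length = parts - 87
score = length % 87
score = length > length

9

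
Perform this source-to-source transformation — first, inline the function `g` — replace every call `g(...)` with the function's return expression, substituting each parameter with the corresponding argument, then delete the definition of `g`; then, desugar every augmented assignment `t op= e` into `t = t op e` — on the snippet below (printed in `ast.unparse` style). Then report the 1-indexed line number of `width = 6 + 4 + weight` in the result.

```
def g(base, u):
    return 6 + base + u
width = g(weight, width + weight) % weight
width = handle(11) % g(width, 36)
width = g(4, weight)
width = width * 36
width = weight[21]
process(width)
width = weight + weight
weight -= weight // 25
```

Transformed code:
width = (6 + weight + (width + weight)) % weight
width = handle(11) % (6 + width + 36)
width = 6 + 4 + weight
width = width * 36
width = weight[21]
process(width)
width = weight + weight
weight = weight - weight // 25

3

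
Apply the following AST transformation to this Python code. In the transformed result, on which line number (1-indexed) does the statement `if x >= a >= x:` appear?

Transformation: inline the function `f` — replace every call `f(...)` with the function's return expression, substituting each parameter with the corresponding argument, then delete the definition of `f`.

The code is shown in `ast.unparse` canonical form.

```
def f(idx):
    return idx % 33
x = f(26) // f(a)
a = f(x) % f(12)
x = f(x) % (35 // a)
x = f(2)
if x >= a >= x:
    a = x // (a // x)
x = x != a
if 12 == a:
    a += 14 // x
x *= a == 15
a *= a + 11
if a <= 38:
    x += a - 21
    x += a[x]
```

5

Transformed code:
x = 26 % 33 // (a % 33)
a = x % 33 % (12 % 33)
x = x % 33 % (35 // a)
x = 2 % 33
if x >= a >= x:
    a = x // (a // x)
x = x != a
if 12 == a:
    a += 14 // x
x *= a == 15
a *= a + 11
if a <= 38:
    x += a - 21
    x += a[x]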